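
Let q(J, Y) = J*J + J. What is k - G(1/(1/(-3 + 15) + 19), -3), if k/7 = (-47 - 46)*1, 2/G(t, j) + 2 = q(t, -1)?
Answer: -33145304/50995 ≈ -649.97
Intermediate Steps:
q(J, Y) = J + J² (q(J, Y) = J² + J = J + J²)
G(t, j) = 2/(-2 + t*(1 + t))
k = -651 (k = 7*((-47 - 46)*1) = 7*(-93*1) = 7*(-93) = -651)
k - G(1/(1/(-3 + 15) + 19), -3) = -651 - 2/(-2 + (1 + 1/(1/(-3 + 15) + 19))/(1/(-3 + 15) + 19)) = -651 - 2/(-2 + (1 + 1/(1/12 + 19))/(1/12 + 19)) = -651 - 2/(-2 + (1 + 1/(229/12))/(229/12)) = -651 - 2/(-2 + 12*(1 + 12/229)/229) = -651 - 2/(-2 + (12/229)*(241/229)) = -651 - 2/(-2 + 2892/52441) = -651 - 2/(-101990/52441) = -651 - 2*(-52441)/101990 = -651 - 1*(-52441/50995) = -651 + 52441/50995 = -33145304/50995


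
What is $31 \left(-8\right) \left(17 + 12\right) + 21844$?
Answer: $14652$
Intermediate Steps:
$31 \left(-8\right) \left(17 + 12\right) + 21844 = \left(-248\right) 29 + 21844 = -7192 + 21844 = 14652$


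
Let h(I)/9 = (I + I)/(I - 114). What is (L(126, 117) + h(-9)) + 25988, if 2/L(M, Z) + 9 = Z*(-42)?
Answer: 5245761644/201843 ≈ 25989.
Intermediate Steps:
L(M, Z) = 2/(-9 - 42*Z) (L(M, Z) = 2/(-9 + Z*(-42)) = 2/(-9 - 42*Z))
h(I) = 18*I/(-114 + I) (h(I) = 9*((I + I)/(I - 114)) = 9*((2*I)/(-114 + I)) = 9*(2*I/(-114 + I)) = 18*I/(-114 + I))
(L(126, 117) + h(-9)) + 25988 = (-2/(9 + 42*117) + 18*(-9)/(-114 - 9)) + 25988 = (-2/(9 + 4914) + 18*(-9)/(-123)) + 25988 = (-2/4923 + 18*(-9)*(-1/123)) + 25988 = (-2*1/4923 + 54/41) + 25988 = (-2/4923 + 54/41) + 25988 = 265760/201843 + 25988 = 5245761644/201843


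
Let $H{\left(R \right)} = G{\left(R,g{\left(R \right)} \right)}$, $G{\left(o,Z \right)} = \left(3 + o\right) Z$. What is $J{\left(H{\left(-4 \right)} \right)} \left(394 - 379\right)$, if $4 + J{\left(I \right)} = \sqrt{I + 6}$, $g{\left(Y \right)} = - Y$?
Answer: $-60 + 15 \sqrt{2} \approx -38.787$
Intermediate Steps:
$G{\left(o,Z \right)} = Z \left(3 + o\right)$
$H{\left(R \right)} = - R \left(3 + R\right)$
$J{\left(I \right)} = -4 + \sqrt{6 + I}$ ($J{\left(I \right)} = -4 + \sqrt{I + 6} = -4 + \sqrt{6 + I}$)
$J{\left(H{\left(-4 \right)} \right)} \left(394 - 379\right) = \left(-4 + \sqrt{6 - - 4 \left(3 - 4\right)}\right) \left(394 - 379\right) = \left(-4 + \sqrt{6 - \left(-4\right) \left(-1\right)}\right) 15 = \left(-4 + \sqrt{6 - 4}\right) 15 = \left(-4 + \sqrt{2}\right) 15 = -60 + 15 \sqrt{2}$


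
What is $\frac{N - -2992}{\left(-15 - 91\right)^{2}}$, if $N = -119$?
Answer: $\frac{2873}{11236} \approx 0.2557$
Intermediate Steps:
$\frac{N - -2992}{\left(-15 - 91\right)^{2}} = \frac{-119 - -2992}{\left(-15 - 91\right)^{2}} = \frac{-119 + 2992}{\left(-106\right)^{2}} = \frac{2873}{11236}$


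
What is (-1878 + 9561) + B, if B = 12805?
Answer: 20488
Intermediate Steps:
(-1878 + 9561) + B = (-1878 + 9561) + 12805 = 7683 + 12805 = 20488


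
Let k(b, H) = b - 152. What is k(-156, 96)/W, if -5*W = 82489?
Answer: 140/7499 ≈ 0.018669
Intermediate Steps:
k(b, H) = -152 + b
W = -82489/5 (W = -⅕*82489 = -82489/5 ≈ -16498.)
k(-156, 96)/W = (-152 - 156)/(-82489/5) = -308*(-5/82489) = 140/7499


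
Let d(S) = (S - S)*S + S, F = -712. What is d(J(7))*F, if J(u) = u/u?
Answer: -712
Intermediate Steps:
J(u) = 1
d(S) = S (d(S) = 0*S + S = 0 + S = S)
d(J(7))*F = 1*(-712) = -712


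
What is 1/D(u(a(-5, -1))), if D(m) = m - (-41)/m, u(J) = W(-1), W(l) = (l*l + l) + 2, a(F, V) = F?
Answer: 2/45 ≈ 0.044444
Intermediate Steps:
W(l) = 2 + l + l² (W(l) = (l² + l) + 2 = (l + l²) + 2 = 2 + l + l²)
u(J) = 2 (u(J) = 2 - 1 + (-1)² = 2 - 1 + 1 = 2)
D(m) = m + 41/m
1/D(u(a(-5, -1))) = 1/(2 + 41/2) = 1/(45/2) = 2/45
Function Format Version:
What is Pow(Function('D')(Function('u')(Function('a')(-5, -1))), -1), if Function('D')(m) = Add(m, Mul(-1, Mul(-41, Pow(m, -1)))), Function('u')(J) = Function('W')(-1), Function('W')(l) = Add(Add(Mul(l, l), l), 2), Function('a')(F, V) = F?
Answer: Rational(2, 45) ≈ 0.044444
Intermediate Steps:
Function('W')(l) = Add(2, l, Pow(l, 2)) (Function('W')(l) = Add(Add(Pow(l, 2), l), 2) = Add(Add(l, Pow(l, 2)), 2) = Add(2, l, Pow(l, 2)))
Function('u')(J) = 2 (Function('u')(J) = Add(2, -1, Pow(-1, 2)) = Add(2, -1, 1) = 2)
Function('D')(m) = Add(m, Mul(41, Pow(m, -1)))
Pow(Function('D')(Function('u')(Function('a')(-5, -1))), -1) = Pow(Add(2, Mul(41, Pow(2, -1))), -1) = Pow(Add(2, Mul(41, Rational(1, 2))), -1) = Pow(Add(2, Rational(41, 2)), -1) = Pow(Rational(45, 2), -1) = Rational(2, 45)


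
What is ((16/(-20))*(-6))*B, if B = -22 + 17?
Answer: -24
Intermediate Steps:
B = -5
((16/(-20))*(-6))*B = ((16/(-20))*(-6))*(-5) = ((16*(-1/20))*(-6))*(-5) = -⅘*(-6)*(-5) = (24/5)*(-5) = -24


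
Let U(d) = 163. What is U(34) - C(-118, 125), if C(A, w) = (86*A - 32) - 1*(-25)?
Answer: 10318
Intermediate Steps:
C(A, w) = -7 + 86*A (C(A, w) = (-32 + 86*A) + 25 = -7 + 86*A)
U(34) - C(-118, 125) = 163 - (-7 + 86*(-118)) = 163 - (-7 - 10148) = 163 - 1*(-10155) = 163 + 10155 = 10318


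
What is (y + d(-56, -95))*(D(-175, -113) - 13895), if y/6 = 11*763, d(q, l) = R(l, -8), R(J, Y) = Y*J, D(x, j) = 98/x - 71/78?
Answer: -692600772403/975 ≈ -7.1036e+8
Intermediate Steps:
D(x, j) = -71/78 + 98/x (D(x, j) = 98/x - 71*1/78 = 98/x - 71/78 = -71/78 + 98/x)
R(J, Y) = J*Y
d(q, l) = -8*l (d(q, l) = l*(-8) = -8*l)
y = 50358 (y = 6*(11*763) = 6*8393 = 50358)
(y + d(-56, -95))*(D(-175, -113) - 13895) = (50358 - 8*(-95))*((-71/78 + 98/(-175)) - 13895) = (50358 + 760)*((-71/78 + 98*(-1/175)) - 13895) = 51118*((-71/78 - 14/25) - 13895) = 51118*(-2867/1950 - 13895) = 51118*(-27098117/1950) = -692600772403/975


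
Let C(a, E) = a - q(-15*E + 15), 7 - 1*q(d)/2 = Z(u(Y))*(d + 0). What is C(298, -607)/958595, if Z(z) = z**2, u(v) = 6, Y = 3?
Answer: 656924/958595 ≈ 0.68530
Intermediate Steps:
q(d) = 14 - 72*d (q(d) = 14 - 2*6**2*(d + 0) = 14 - 72*d)
C(a, E) = 1066 + a - 1080*E (C(a, E) = a - (14 - 72*(-15*E + 15)) = a - (14 - 72*(15 - 15*E)) = a - (14 + (-1080 + 1080*E)) = a - (-1066 + 1080*E) = a + (1066 - 1080*E) = 1066 + a - 1080*E)
C(298, -607)/958595 = (1066 + 298 - 1080*(-607))/958595 = (1066 + 298 + 655560)*(1/958595) = 656924*(1/958595) = 656924/958595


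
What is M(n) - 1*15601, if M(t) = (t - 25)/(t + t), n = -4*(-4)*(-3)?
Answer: -1497623/96 ≈ -15600.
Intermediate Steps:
n = -48 (n = 16*(-3) = -48)
M(t) = (-25 + t)/(2*t) (M(t) = (-25 + t)/((2*t)) = (-25 + t)*(1/(2*t)) = (-25 + t)/(2*t))
M(n) - 1*15601 = (1/2)*(-25 - 48)/(-48) - 1*15601 = (1/2)*(-1/48)*(-73) - 15601 = 73/96 - 15601 = -1497623/96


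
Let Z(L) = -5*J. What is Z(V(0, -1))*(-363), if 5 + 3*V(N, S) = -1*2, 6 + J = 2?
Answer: -7260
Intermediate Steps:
J = -4 (J = -6 + 2 = -4)
V(N, S) = -7/3 (V(N, S) = -5/3 + (-1*2)/3 = -5/3 + (⅓)*(-2) = -5/3 - ⅔ = -7/3)
Z(L) = 20 (Z(L) = -5*(-4) = 20)
Z(V(0, -1))*(-363) = 20*(-363) = -7260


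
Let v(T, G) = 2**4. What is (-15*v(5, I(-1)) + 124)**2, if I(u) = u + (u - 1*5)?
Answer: 13456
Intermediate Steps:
I(u) = -5 + 2*u (I(u) = u + (u - 5) = u + (-5 + u) = -5 + 2*u)
v(T, G) = 16
(-15*v(5, I(-1)) + 124)**2 = (-15*16 + 124)**2 = (-240 + 124)**2 = (-116)**2 = 13456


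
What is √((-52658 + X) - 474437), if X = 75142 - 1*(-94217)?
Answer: 2*I*√89434 ≈ 598.11*I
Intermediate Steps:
X = 169359 (X = 75142 + 94217 = 169359)
√((-52658 + X) - 474437) = √((-52658 + 169359) - 474437) = √(116701 - 474437) = √(-357736) = 2*I*√89434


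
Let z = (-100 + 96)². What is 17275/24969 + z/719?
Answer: 12820229/17952711 ≈ 0.71411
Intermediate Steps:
z = 16 (z = (-4)² = 16)
17275/24969 + z/719 = 17275/24969 + 16/719 = 12820229/17952711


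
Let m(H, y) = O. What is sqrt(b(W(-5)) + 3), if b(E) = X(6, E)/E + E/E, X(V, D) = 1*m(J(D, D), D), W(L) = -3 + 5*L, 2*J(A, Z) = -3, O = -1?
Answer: sqrt(791)/14 ≈ 2.0089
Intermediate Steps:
J(A, Z) = -3/2 (J(A, Z) = (1/2)*(-3) = -3/2)
m(H, y) = -1
X(V, D) = -1 (X(V, D) = 1*(-1) = -1)
b(E) = 1 - 1/E (b(E) = -1/E + E/E = -1/E + 1 = 1 - 1/E)
sqrt(b(W(-5)) + 3) = sqrt((-1 + (-3 + 5*(-5)))/(-3 + 5*(-5)) + 3) = sqrt((-1 + (-3 - 25))/(-3 - 25) + 3) = sqrt((-1 - 28)/(-28) + 3) = sqrt(-1/28*(-29) + 3) = sqrt(29/28 + 3) = sqrt(113/28) = sqrt(791)/14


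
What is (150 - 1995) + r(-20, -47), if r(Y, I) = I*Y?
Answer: -905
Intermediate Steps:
(150 - 1995) + r(-20, -47) = (150 - 1995) - 47*(-20) = -1845 + 940 = -905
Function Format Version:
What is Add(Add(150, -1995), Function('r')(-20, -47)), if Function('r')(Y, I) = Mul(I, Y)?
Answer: -905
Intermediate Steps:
Add(Add(150, -1995), Function('r')(-20, -47)) = Add(Add(150, -1995), Mul(-47, -20)) = Add(-1845, 940) = -905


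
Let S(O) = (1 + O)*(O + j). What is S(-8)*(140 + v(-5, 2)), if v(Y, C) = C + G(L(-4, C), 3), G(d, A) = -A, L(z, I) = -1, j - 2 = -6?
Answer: 11676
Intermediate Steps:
j = -4 (j = 2 - 6 = -4)
S(O) = (1 + O)*(-4 + O) (S(O) = (1 + O)*(O - 4) = (1 + O)*(-4 + O))
v(Y, C) = -3 + C (v(Y, C) = C - 1*3 = C - 3 = -3 + C)
S(-8)*(140 + v(-5, 2)) = (-4 + (-8)² - 3*(-8))*(140 + (-3 + 2)) = (-4 + 64 + 24)*(140 - 1) = 84*139 = 11676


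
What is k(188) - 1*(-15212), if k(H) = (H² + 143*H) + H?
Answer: 77628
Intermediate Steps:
k(H) = H² + 144*H
k(188) - 1*(-15212) = 188*(144 + 188) - 1*(-15212) = 188*332 + 15212 = 62416 + 15212 = 77628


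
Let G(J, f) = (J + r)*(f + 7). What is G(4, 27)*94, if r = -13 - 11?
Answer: -63920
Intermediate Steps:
r = -24
G(J, f) = (-24 + J)*(7 + f) (G(J, f) = (J - 24)*(f + 7) = (-24 + J)*(7 + f))
G(4, 27)*94 = (-168 - 24*27 + 7*4 + 4*27)*94 = (-168 - 648 + 28 + 108)*94 = -680*94 = -63920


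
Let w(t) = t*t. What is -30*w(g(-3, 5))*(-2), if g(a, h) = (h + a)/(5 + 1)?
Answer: 20/3 ≈ 6.6667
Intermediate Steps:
g(a, h) = a/6 + h/6 (g(a, h) = (a + h)/6 = (a + h)*(⅙) = a/6 + h/6)
w(t) = t²
-30*w(g(-3, 5))*(-2) = -30*((⅙)*(-3) + (⅙)*5)²*(-2) = -30*(-½ + ⅚)²*(-2) = -30*(⅓)²*(-2) = -30*⅑*(-2) = -10/3*(-2) = 20/3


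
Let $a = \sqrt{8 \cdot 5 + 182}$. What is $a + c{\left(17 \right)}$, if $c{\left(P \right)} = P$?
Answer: $17 + \sqrt{222} \approx 31.9$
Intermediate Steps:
$a = \sqrt{222}$ ($a = \sqrt{40 + 182} = \sqrt{222} \approx 14.9$)
$a + c{\left(17 \right)} = \sqrt{222} + 17 = 17 + \sqrt{222}$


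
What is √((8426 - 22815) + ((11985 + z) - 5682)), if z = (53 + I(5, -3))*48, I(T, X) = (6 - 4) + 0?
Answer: I*√5446 ≈ 73.797*I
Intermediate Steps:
I(T, X) = 2 (I(T, X) = 2 + 0 = 2)
z = 2640 (z = (53 + 2)*48 = 55*48 = 2640)
√((8426 - 22815) + ((11985 + z) - 5682)) = √((8426 - 22815) + ((11985 + 2640) - 5682)) = √(-14389 + (14625 - 5682)) = √(-14389 + 8943) = √(-5446) = I*√5446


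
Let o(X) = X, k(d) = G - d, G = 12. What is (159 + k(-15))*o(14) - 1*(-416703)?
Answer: 419307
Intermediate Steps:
k(d) = 12 - d
(159 + k(-15))*o(14) - 1*(-416703) = (159 + (12 - 1*(-15)))*14 - 1*(-416703) = (159 + (12 + 15))*14 + 416703 = (159 + 27)*14 + 416703 = 186*14 + 416703 = 2604 + 416703 = 419307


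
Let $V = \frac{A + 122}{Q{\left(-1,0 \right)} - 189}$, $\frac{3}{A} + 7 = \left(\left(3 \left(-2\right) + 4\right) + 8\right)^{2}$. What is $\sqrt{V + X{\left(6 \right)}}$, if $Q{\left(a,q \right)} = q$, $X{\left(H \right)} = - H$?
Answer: $\frac{i \sqrt{22184043}}{1827} \approx 2.578 i$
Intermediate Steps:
$A = \frac{3}{29}$ ($A = \frac{3}{-7 + \left(\left(3 \left(-2\right) + 4\right) + 8\right)^{2}} = \frac{3}{-7 + \left(\left(-6 + 4\right) + 8\right)^{2}} = \frac{3}{-7 + \left(-2 + 8\right)^{2}} = \frac{3}{-7 + 6^{2}} = \frac{3}{-7 + 36} = \frac{3}{29} \approx 0.10345$)
$V = - \frac{3541}{5481}$ ($V = \frac{\frac{3}{29} + 122}{0 - 189} = \frac{3541}{29 \left(-189\right)} = \frac{3541}{29} \left(- \frac{1}{189}\right) = - \frac{3541}{5481} \approx -0.64605$)
$\sqrt{V + X{\left(6 \right)}} = \sqrt{- \frac{3541}{5481} - 6} = \sqrt{- \frac{36427}{5481}} = \frac{i \sqrt{22184043}}{1827}$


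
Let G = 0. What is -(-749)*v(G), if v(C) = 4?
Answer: 2996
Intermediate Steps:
-(-749)*v(G) = -(-749)*4 = -749*(-4) = 2996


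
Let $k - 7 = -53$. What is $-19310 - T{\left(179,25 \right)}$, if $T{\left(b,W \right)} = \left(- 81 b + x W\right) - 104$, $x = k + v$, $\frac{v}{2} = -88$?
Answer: $843$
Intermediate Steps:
$v = -176$ ($v = 2 \left(-88\right) = -176$)
$k = -46$ ($k = 7 - 53 = -46$)
$x = -222$ ($x = -46 - 176 = -222$)
$T{\left(b,W \right)} = -104 - 222 W - 81 b$ ($T{\left(b,W \right)} = \left(- 81 b - 222 W\right) - 104 = \left(- 222 W - 81 b\right) - 104 = -104 - 222 W - 81 b$)
$-19310 - T{\left(179,25 \right)} = -19310 - \left(-104 - 5550 - 14499\right) = -19310 - -20153 = -19310 + 20153 = 843$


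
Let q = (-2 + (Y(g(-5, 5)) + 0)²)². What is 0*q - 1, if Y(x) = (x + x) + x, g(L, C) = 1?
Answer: -1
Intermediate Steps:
Y(x) = 3*x (Y(x) = 2*x + x = 3*x)
q = 49 (q = (-2 + (3*1 + 0)²)² = (-2 + (3 + 0)²)² = (-2 + 3²)² = (-2 + 9)² = 7² = 49)
0*q - 1 = 0*49 - 1 = 0 - 1 = -1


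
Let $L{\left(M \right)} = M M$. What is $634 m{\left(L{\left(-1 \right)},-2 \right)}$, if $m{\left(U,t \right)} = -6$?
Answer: $-3804$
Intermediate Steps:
$L{\left(M \right)} = M^{2}$
$634 m{\left(L{\left(-1 \right)},-2 \right)} = 634 \left(-6\right) = -3804$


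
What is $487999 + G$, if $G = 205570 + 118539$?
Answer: $812108$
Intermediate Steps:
$G = 324109$
$487999 + G = 487999 + 324109 = 812108$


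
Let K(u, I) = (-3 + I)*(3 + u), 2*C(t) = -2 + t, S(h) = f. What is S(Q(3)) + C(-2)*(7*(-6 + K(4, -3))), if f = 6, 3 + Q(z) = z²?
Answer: 678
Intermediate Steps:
Q(z) = -3 + z²
S(h) = 6
C(t) = -1 + t/2 (C(t) = (-2 + t)/2 = -1 + t/2)
S(Q(3)) + C(-2)*(7*(-6 + K(4, -3))) = 6 + (-1 + (½)*(-2))*(7*(-6 + (-9 - 3*4 + 3*(-3) - 3*4))) = 6 + (-1 - 1)*(7*(-6 + (-9 - 12 - 9 - 12))) = 6 - 14*(-6 - 42) = 6 - 14*(-48) = 6 - 2*(-336) = 6 + 672 = 678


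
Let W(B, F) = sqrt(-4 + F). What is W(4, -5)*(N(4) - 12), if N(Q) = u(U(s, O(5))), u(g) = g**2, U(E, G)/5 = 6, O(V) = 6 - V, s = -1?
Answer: 2664*I ≈ 2664.0*I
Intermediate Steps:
U(E, G) = 30 (U(E, G) = 5*6 = 30)
N(Q) = 900 (N(Q) = 30**2 = 900)
W(4, -5)*(N(4) - 12) = sqrt(-4 - 5)*(900 - 12) = sqrt(-9)*888 = (3*I)*888 = 2664*I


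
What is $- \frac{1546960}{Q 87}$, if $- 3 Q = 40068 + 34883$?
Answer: $\frac{1546960}{2173579} \approx 0.71171$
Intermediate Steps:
$Q = - \frac{74951}{3}$ ($Q = - \frac{40068 + 34883}{3} = \left(- \frac{1}{3}\right) 74951 = - \frac{74951}{3} \approx -24984.0$)
$- \frac{1546960}{Q 87} = - \frac{1546960}{\left(- \frac{74951}{3}\right) 87} = - \frac{1546960}{-2173579} = \left(-1546960\right) \left(- \frac{1}{2173579}\right) = \frac{1546960}{2173579}$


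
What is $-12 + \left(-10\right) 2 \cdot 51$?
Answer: $-1032$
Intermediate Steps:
$-12 + \left(-10\right) 2 \cdot 51 = -12 - 1020 = -1032$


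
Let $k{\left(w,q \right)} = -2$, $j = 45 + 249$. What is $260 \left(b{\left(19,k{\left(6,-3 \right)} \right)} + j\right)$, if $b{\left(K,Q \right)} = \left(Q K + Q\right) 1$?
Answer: $66040$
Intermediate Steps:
$j = 294$
$b{\left(K,Q \right)} = Q + K Q$ ($b{\left(K,Q \right)} = \left(K Q + Q\right) 1 = \left(Q + K Q\right) 1 = Q + K Q$)
$260 \left(b{\left(19,k{\left(6,-3 \right)} \right)} + j\right) = 260 \left(- 2 \left(1 + 19\right) + 294\right) = 260 \left(\left(-2\right) 20 + 294\right) = 260 \left(-40 + 294\right) = 260 \cdot 254 = 66040$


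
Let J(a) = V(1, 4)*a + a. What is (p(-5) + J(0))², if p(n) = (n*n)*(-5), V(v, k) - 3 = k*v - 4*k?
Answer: 15625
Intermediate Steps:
V(v, k) = 3 - 4*k + k*v (V(v, k) = 3 + (k*v - 4*k) = 3 + (-4*k + k*v) = 3 - 4*k + k*v)
p(n) = -5*n² (p(n) = n²*(-5) = -5*n²)
J(a) = -8*a (J(a) = (3 - 4*4 + 4*1)*a + a = (3 - 16 + 4)*a + a = -9*a + a = -8*a)
(p(-5) + J(0))² = (-5*(-5)² - 8*0)² = (-5*25 + 0)² = (-125 + 0)² = (-125)² = 15625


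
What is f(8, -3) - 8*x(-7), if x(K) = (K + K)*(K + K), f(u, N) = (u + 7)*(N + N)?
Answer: -1658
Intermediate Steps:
f(u, N) = 2*N*(7 + u) (f(u, N) = (7 + u)*(2*N) = 2*N*(7 + u))
x(K) = 4*K² (x(K) = (2*K)*(2*K) = 4*K²)
f(8, -3) - 8*x(-7) = 2*(-3)*(7 + 8) - 32*(-7)² = 2*(-3)*15 - 32*49 = -90 - 8*196 = -90 - 1568 = -1658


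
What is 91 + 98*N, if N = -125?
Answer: -12159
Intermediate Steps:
91 + 98*N = 91 + 98*(-125) = 91 - 12250 = -12159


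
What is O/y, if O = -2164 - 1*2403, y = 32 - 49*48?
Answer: 4567/2320 ≈ 1.9685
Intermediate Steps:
y = -2320 (y = 32 - 2352 = -2320)
O = -4567 (O = -2164 - 2403 = -4567)
O/y = -4567/(-2320) = -4567*(-1/2320) = 4567/2320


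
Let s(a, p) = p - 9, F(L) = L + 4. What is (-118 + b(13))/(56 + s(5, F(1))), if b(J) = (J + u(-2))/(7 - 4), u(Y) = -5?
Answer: -173/78 ≈ -2.2179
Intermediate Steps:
F(L) = 4 + L
s(a, p) = -9 + p
b(J) = -5/3 + J/3 (b(J) = (J - 5)/(7 - 4) = (-5 + J)/3 = (-5 + J)*(1/3) = -5/3 + J/3)
(-118 + b(13))/(56 + s(5, F(1))) = (-118 + (-5/3 + (1/3)*13))/(56 + (-9 + (4 + 1))) = (-118 + (-5/3 + 13/3))/(56 + (-9 + 5)) = (-118 + 8/3)/(56 - 4) = -346/3/52 = (1/52)*(-346/3) = -173/78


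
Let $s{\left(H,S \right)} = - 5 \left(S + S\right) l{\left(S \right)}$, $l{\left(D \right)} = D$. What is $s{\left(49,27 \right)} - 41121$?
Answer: $-48411$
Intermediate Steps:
$s{\left(H,S \right)} = - 10 S^{2}$ ($s{\left(H,S \right)} = - 5 \left(S + S\right) S = - 5 \cdot 2 S S = - 10 S S = - 10 S^{2}$)
$s{\left(49,27 \right)} - 41121 = - 10 \cdot 27^{2} - 41121 = \left(-10\right) 729 - 41121 = -7290 - 41121 = -48411$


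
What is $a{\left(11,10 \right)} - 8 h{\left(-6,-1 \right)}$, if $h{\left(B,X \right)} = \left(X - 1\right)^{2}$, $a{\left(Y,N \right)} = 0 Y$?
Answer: $-32$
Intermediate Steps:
$a{\left(Y,N \right)} = 0$
$h{\left(B,X \right)} = \left(-1 + X\right)^{2}$
$a{\left(11,10 \right)} - 8 h{\left(-6,-1 \right)} = 0 - 8 \left(-1 - 1\right)^{2} = 0 - 8 \left(-2\right)^{2} = 0 - 32 = -32$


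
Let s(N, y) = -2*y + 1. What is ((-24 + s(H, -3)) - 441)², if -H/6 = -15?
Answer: 209764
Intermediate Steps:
H = 90 (H = -6*(-15) = 90)
s(N, y) = 1 - 2*y
((-24 + s(H, -3)) - 441)² = ((-24 + (1 - 2*(-3))) - 441)² = ((-24 + (1 + 6)) - 441)² = ((-24 + 7) - 441)² = (-17 - 441)² = (-458)² = 209764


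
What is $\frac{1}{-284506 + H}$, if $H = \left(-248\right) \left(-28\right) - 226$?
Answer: $- \frac{1}{277788} \approx -3.5999 \cdot 10^{-6}$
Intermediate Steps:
$H = 6718$ ($H = 6944 - 226 = 6718$)
$\frac{1}{-284506 + H} = \frac{1}{-284506 + 6718} = \frac{1}{-277788} = - \frac{1}{277788}$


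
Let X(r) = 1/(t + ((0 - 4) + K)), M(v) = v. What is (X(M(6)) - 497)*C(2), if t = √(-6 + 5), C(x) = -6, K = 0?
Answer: 50718/17 + 6*I/17 ≈ 2983.4 + 0.35294*I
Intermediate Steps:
t = I (t = √(-1) = I ≈ 1.0*I)
X(r) = (-4 - I)/17 (X(r) = 1/(I + ((0 - 4) + 0)) = 1/(I + (-4 + 0)) = 1/(I - 4) = 1/(-4 + I) = (-4 - I)/17)
(X(M(6)) - 497)*C(2) = ((-4/17 - I/17) - 497)*(-6) = (-8453/17 - I/17)*(-6) = 50718/17 + 6*I/17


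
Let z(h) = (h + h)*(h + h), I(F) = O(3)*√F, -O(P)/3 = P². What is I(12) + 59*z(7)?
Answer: 11564 - 54*√3 ≈ 11470.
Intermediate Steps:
O(P) = -3*P²
I(F) = -27*√F (I(F) = (-3*3²)*√F = (-3*9)*√F = -27*√F)
z(h) = 4*h² (z(h) = (2*h)*(2*h) = 4*h²)
I(12) + 59*z(7) = -54*√3 + 59*(4*7²) = -54*√3 + 59*(4*49) = -54*√3 + 59*196 = -54*√3 + 11564 = 11564 - 54*√3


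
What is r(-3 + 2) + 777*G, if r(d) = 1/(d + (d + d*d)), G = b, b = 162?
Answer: 125873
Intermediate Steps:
G = 162
r(d) = 1/(d**2 + 2*d) (r(d) = 1/(d + (d + d**2)) = 1/(d**2 + 2*d))
r(-3 + 2) + 777*G = 1/((-3 + 2)*(2 + (-3 + 2))) + 777*162 = 1/((-1)*(2 - 1)) + 125874 = -1/1 + 125874 = -1*1 + 125874 = -1 + 125874 = 125873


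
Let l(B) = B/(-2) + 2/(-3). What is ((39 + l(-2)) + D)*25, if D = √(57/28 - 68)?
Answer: 2950/3 + 25*I*√12929/14 ≈ 983.33 + 203.05*I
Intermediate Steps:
l(B) = -⅔ - B/2 (l(B) = B*(-½) + 2*(-⅓) = -B/2 - ⅔ = -⅔ - B/2)
D = I*√12929/14 (D = √(57*(1/28) - 68) = √(57/28 - 68) = √(-1847/28) = I*√12929/14 ≈ 8.1218*I)
((39 + l(-2)) + D)*25 = ((39 + (-⅔ - ½*(-2))) + I*√12929/14)*25 = ((39 + (-⅔ + 1)) + I*√12929/14)*25 = ((39 + ⅓) + I*√12929/14)*25 = (118/3 + I*√12929/14)*25 = 2950/3 + 25*I*√12929/14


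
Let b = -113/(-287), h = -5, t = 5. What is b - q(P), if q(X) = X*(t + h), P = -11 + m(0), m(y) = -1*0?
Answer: 113/287 ≈ 0.39373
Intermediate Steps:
m(y) = 0
P = -11 (P = -11 + 0 = -11)
q(X) = 0 (q(X) = X*(5 - 5) = X*0 = 0)
b = 113/287 (b = -113*(-1/287) = 113/287 ≈ 0.39373)
b - q(P) = 113/287 - 1*0 = 113/287 + 0 = 113/287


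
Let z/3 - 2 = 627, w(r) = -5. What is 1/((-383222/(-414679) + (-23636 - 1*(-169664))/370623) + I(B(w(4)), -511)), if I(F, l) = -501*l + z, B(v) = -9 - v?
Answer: 51229858339/13212145534455528 ≈ 3.8775e-6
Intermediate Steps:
z = 1887 (z = 6 + 3*627 = 6 + 1881 = 1887)
I(F, l) = 1887 - 501*l (I(F, l) = -501*l + 1887 = 1887 - 501*l)
1/((-383222/(-414679) + (-23636 - 1*(-169664))/370623) + I(B(w(4)), -511)) = 1/((-383222/(-414679) + (-23636 - 1*(-169664))/370623) + (1887 - 501*(-511))) = 1/((-383222*(-1/414679) + (-23636 + 169664)*(1/370623)) + (1887 + 256011)) = 1/((383222/414679 + 146028*(1/370623)) + 257898) = 1/((383222/414679 + 48676/123541) + 257898) = 1/(67528544106/51229858339 + 257898) = 1/(13212145534455528/51229858339) = 51229858339/13212145534455528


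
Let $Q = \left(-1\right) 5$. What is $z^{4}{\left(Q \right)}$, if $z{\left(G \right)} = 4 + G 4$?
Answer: $65536$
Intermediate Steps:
$Q = -5$
$z{\left(G \right)} = 4 + 4 G$
$z^{4}{\left(Q \right)} = \left(4 + 4 \left(-5\right)\right)^{4} = \left(4 - 20\right)^{4} = \left(-16\right)^{4} = 65536$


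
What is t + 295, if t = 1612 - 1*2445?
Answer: -538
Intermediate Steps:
t = -833 (t = 1612 - 2445 = -833)
t + 295 = -833 + 295 = -538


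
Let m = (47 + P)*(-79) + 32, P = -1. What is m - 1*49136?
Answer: -52738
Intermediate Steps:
m = -3602 (m = (47 - 1)*(-79) + 32 = 46*(-79) + 32 = -3634 + 32 = -3602)
m - 1*49136 = -3602 - 1*49136 = -3602 - 49136 = -52738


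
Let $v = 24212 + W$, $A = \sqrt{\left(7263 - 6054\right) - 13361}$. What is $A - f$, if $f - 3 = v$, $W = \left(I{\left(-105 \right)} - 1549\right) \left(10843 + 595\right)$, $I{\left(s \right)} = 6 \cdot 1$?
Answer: $17624619 + 14 i \sqrt{62} \approx 1.7625 \cdot 10^{7} + 110.24 i$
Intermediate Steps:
$I{\left(s \right)} = 6$
$A = 14 i \sqrt{62}$ ($A = \sqrt{1209 - 13361} = \sqrt{-12152} = 14 i \sqrt{62} \approx 110.24 i$)
$W = -17648834$ ($W = \left(6 - 1549\right) \left(10843 + 595\right) = \left(-1543\right) 11438 = -17648834$)
$v = -17624622$ ($v = 24212 - 17648834 = -17624622$)
$f = -17624619$ ($f = 3 - 17624622 = -17624619$)
$A - f = 14 i \sqrt{62} - -17624619 = 14 i \sqrt{62} + 17624619 = 17624619 + 14 i \sqrt{62}$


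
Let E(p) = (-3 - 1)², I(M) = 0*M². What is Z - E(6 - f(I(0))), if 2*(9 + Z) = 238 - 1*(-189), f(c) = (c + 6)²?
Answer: 377/2 ≈ 188.50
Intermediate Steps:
I(M) = 0
f(c) = (6 + c)²
E(p) = 16 (E(p) = (-4)² = 16)
Z = 409/2 (Z = -9 + (238 - 1*(-189))/2 = -9 + (238 + 189)/2 = -9 + (½)*427 = -9 + 427/2 = 409/2 ≈ 204.50)
Z - E(6 - f(I(0))) = 409/2 - 1*16 = 409/2 - 16 = 377/2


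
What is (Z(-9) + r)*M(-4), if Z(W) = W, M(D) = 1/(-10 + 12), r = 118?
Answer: 109/2 ≈ 54.500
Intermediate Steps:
M(D) = ½ (M(D) = 1/2 = ½)
(Z(-9) + r)*M(-4) = (-9 + 118)*(½) = 109*(½) = 109/2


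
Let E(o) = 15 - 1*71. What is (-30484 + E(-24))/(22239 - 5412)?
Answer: -10180/5609 ≈ -1.8149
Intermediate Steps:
E(o) = -56 (E(o) = 15 - 71 = -56)
(-30484 + E(-24))/(22239 - 5412) = (-30484 - 56)/(22239 - 5412) = -30540/16827 = -30540*1/16827 = -10180/5609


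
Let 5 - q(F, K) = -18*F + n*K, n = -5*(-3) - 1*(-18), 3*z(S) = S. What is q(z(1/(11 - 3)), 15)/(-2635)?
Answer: 1957/10540 ≈ 0.18567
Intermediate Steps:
z(S) = S/3
n = 33 (n = 15 + 18 = 33)
q(F, K) = 5 - 33*K + 18*F (q(F, K) = 5 - (-18*F + 33*K) = 5 + (-33*K + 18*F) = 5 - 33*K + 18*F)
q(z(1/(11 - 3)), 15)/(-2635) = (5 - 33*15 + 18*(1/(3*(11 - 3))))/(-2635) = (5 - 495 + 18*((1/3)/8))*(-1/2635) = (5 - 495 + 18*((1/3)*(1/8)))*(-1/2635) = (5 - 495 + 18*(1/24))*(-1/2635) = (5 - 495 + 3/4)*(-1/2635) = -1957/4*(-1/2635) = 1957/10540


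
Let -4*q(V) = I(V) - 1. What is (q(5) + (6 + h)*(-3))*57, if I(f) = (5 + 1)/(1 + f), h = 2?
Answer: -1368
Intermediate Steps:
I(f) = 6/(1 + f)
q(V) = ¼ - 3/(2*(1 + V)) (q(V) = -(6/(1 + V) - 1)/4 = -(-1 + 6/(1 + V))/4 = ¼ - 3/(2*(1 + V)))
(q(5) + (6 + h)*(-3))*57 = ((-5 + 5)/(4*(1 + 5)) + (6 + 2)*(-3))*57 = ((¼)*0/6 + 8*(-3))*57 = ((¼)*(⅙)*0 - 24)*57 = (0 - 24)*57 = -24*57 = -1368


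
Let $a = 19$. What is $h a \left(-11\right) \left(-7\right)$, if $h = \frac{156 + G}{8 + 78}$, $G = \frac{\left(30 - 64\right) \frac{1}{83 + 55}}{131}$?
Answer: $\frac{2062928021}{777354} \approx 2653.8$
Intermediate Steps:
$G = - \frac{17}{9039}$ ($G = - \frac{34}{138} \cdot \frac{1}{131} = \left(-34\right) \frac{1}{138} \cdot \frac{1}{131} = \left(- \frac{17}{69}\right) \frac{1}{131} = - \frac{17}{9039} \approx -0.0018807$)
$h = \frac{1410067}{777354}$ ($h = \frac{156 - \frac{17}{9039}}{8 + 78} = \frac{1410067}{9039 \cdot 86} = \frac{1410067}{9039} \cdot \frac{1}{86} = \frac{1410067}{777354} \approx 1.8139$)
$h a \left(-11\right) \left(-7\right) = \frac{1410067 \cdot 19 \left(-11\right) \left(-7\right)}{777354} = \frac{1410067 \left(\left(-209\right) \left(-7\right)\right)}{777354} = \frac{1410067}{777354} \cdot 1463 = \frac{2062928021}{777354}$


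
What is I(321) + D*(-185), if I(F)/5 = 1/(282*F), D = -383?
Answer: 6413936315/90522 ≈ 70855.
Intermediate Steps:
I(F) = 5/(282*F) (I(F) = 5*(1/(282*F)) = 5/(282*F))
I(321) + D*(-185) = (5/282)/321 - 383*(-185) = (5/282)*(1/321) + 70855 = 5/90522 + 70855 = 6413936315/90522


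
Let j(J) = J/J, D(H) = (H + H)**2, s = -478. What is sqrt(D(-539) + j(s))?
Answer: sqrt(1162085) ≈ 1078.0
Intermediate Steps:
D(H) = 4*H**2 (D(H) = (2*H)**2 = 4*H**2)
j(J) = 1
sqrt(D(-539) + j(s)) = sqrt(4*(-539)**2 + 1) = sqrt(4*290521 + 1) = sqrt(1162084 + 1) = sqrt(1162085)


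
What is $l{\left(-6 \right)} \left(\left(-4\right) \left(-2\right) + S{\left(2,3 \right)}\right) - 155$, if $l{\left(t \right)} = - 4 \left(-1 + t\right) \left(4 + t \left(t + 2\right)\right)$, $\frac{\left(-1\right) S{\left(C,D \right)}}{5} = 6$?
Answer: $-17403$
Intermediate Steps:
$S{\left(C,D \right)} = -30$ ($S{\left(C,D \right)} = \left(-5\right) 6 = -30$)
$l{\left(t \right)} = - 4 \left(-1 + t\right) \left(4 + t \left(2 + t\right)\right)$
$l{\left(-6 \right)} \left(\left(-4\right) \left(-2\right) + S{\left(2,3 \right)}\right) - 155 = \left(16 - -48 - 4 \left(-6\right)^{2} - 4 \left(-6\right)^{3}\right) \left(\left(-4\right) \left(-2\right) - 30\right) - 155 = \left(16 + 48 - 144 - -864\right) \left(8 - 30\right) - 155 = \left(16 + 48 - 144 + 864\right) \left(-22\right) - 155 = 784 \left(-22\right) - 155 = -17248 - 155 = -17403$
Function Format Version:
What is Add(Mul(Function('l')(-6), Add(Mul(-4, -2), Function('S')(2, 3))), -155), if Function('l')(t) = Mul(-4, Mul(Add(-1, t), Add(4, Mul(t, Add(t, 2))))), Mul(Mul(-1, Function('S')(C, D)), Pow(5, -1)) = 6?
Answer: -17403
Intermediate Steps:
Function('S')(C, D) = -30 (Function('S')(C, D) = Mul(-5, 6) = -30)
Function('l')(t) = Mul(-4, Add(-1, t), Add(4, Mul(t, Add(2, t)))) (Function('l')(t) = Mul(-4, Mul(Add(-1, t), Add(4, Mul(t, Add(2, t))))) = Mul(-4, Add(-1, t), Add(4, Mul(t, Add(2, t)))))
Add(Mul(Function('l')(-6), Add(Mul(-4, -2), Function('S')(2, 3))), -155) = Add(Mul(Add(16, Mul(-8, -6), Mul(-4, Pow(-6, 2)), Mul(-4, Pow(-6, 3))), Add(Mul(-4, -2), -30)), -155) = Add(Mul(Add(16, 48, Mul(-4, 36), Mul(-4, -216)), Add(8, -30)), -155) = Add(Mul(Add(16, 48, -144, 864), -22), -155) = Add(Mul(784, -22), -155) = Add(-17248, -155) = -17403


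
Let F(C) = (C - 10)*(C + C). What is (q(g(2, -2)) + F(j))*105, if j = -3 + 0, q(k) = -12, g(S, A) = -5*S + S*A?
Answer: 6930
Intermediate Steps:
g(S, A) = -5*S + A*S
j = -3
F(C) = 2*C*(-10 + C) (F(C) = (-10 + C)*(2*C) = 2*C*(-10 + C))
(q(g(2, -2)) + F(j))*105 = (-12 + 2*(-3)*(-10 - 3))*105 = (-12 + 2*(-3)*(-13))*105 = (-12 + 78)*105 = 66*105 = 6930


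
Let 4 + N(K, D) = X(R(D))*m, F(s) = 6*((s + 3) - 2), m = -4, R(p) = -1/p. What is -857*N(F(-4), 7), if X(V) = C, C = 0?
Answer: 3428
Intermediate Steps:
X(V) = 0
F(s) = 6 + 6*s (F(s) = 6*((3 + s) - 2) = 6*(1 + s) = 6 + 6*s)
N(K, D) = -4 (N(K, D) = -4 + 0*(-4) = -4 + 0 = -4)
-857*N(F(-4), 7) = -857*(-4) = 3428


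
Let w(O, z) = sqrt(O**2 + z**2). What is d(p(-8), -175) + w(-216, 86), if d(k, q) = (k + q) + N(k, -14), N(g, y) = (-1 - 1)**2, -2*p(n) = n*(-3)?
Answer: -183 + 2*sqrt(13513) ≈ 49.491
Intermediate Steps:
p(n) = 3*n/2 (p(n) = -n*(-3)/2 = -(-3)*n/2 = 3*n/2)
N(g, y) = 4 (N(g, y) = (-2)**2 = 4)
d(k, q) = 4 + k + q (d(k, q) = (k + q) + 4 = 4 + k + q)
d(p(-8), -175) + w(-216, 86) = (4 + (3/2)*(-8) - 175) + sqrt((-216)**2 + 86**2) = (4 - 12 - 175) + sqrt(46656 + 7396) = -183 + sqrt(54052) = -183 + 2*sqrt(13513)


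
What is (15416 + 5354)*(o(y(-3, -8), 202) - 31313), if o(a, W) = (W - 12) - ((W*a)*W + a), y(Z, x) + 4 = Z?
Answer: 5286214240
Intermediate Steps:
y(Z, x) = -4 + Z
o(a, W) = -12 + W - a - a*W**2 (o(a, W) = (-12 + W) - (a*W**2 + a) = (-12 + W) - (a + a*W**2) = (-12 + W) + (-a - a*W**2) = -12 + W - a - a*W**2)
(15416 + 5354)*(o(y(-3, -8), 202) - 31313) = (15416 + 5354)*((-12 + 202 - (-4 - 3) - 1*(-4 - 3)*202**2) - 31313) = 20770*((-12 + 202 - 1*(-7) - 1*(-7)*40804) - 31313) = 20770*((-12 + 202 + 7 + 285628) - 31313) = 20770*(285825 - 31313) = 20770*254512 = 5286214240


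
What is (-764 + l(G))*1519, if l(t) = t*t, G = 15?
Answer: -818741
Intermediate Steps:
l(t) = t²
(-764 + l(G))*1519 = (-764 + 15²)*1519 = (-764 + 225)*1519 = -539*1519 = -818741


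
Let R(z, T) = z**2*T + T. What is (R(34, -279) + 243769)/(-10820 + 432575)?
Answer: -79034/421755 ≈ -0.18739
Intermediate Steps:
R(z, T) = T + T*z**2 (R(z, T) = T*z**2 + T = T + T*z**2)
(R(34, -279) + 243769)/(-10820 + 432575) = (-279*(1 + 34**2) + 243769)/(-10820 + 432575) = (-279*(1 + 1156) + 243769)/421755 = (-279*1157 + 243769)*(1/421755) = (-322803 + 243769)*(1/421755) = -79034*1/421755 = -79034/421755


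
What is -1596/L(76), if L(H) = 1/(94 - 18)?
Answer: -121296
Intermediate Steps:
L(H) = 1/76
-1596/L(76) = -1596/1/76 = -1596*76 = -121296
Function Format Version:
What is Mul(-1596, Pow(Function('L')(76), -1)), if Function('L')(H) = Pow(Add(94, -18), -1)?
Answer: -121296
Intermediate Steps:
Function('L')(H) = Rational(1, 76) (Function('L')(H) = Pow(76, -1) = Rational(1, 76))
Mul(-1596, Pow(Function('L')(76), -1)) = Mul(-1596, Pow(Rational(1, 76), -1)) = Mul(-1596, 76) = -121296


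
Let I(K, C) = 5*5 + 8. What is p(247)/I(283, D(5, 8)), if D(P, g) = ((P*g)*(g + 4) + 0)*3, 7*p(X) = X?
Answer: 247/231 ≈ 1.0693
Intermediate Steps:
p(X) = X/7
D(P, g) = 3*P*g*(4 + g) (D(P, g) = ((P*g)*(4 + g) + 0)*3 = (P*g*(4 + g) + 0)*3 = (P*g*(4 + g))*3 = 3*P*g*(4 + g))
I(K, C) = 33 (I(K, C) = 25 + 8 = 33)
p(247)/I(283, D(5, 8)) = ((⅐)*247)/33 = (247/7)*(1/33) = 247/231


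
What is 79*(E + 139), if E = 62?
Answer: 15879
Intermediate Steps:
79*(E + 139) = 79*(62 + 139) = 79*201 = 15879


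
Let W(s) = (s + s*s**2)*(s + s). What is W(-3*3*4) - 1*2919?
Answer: 3358905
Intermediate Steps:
W(s) = 2*s*(s + s**3) (W(s) = (s + s**3)*(2*s) = 2*s*(s + s**3))
W(-3*3*4) - 1*2919 = 2*(-3*3*4)**2*(1 + (-3*3*4)**2) - 1*2919 = 2*(-9*4)**2*(1 + (-9*4)**2) - 2919 = 2*(-36)**2*(1 + (-36)**2) - 2919 = 2*1296*(1 + 1296) - 2919 = 2*1296*1297 - 2919 = 3361824 - 2919 = 3358905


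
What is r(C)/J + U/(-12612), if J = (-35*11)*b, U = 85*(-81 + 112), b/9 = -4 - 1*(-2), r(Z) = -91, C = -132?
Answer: -462101/2080980 ≈ -0.22206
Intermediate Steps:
b = -18 (b = 9*(-4 - 1*(-2)) = 9*(-4 + 2) = 9*(-2) = -18)
U = 2635 (U = 85*31 = 2635)
J = 6930 (J = -35*11*(-18) = -385*(-18) = 6930)
r(C)/J + U/(-12612) = -91/6930 + 2635/(-12612) = -91*1/6930 + 2635*(-1/12612) = -13/990 - 2635/12612 = -462101/2080980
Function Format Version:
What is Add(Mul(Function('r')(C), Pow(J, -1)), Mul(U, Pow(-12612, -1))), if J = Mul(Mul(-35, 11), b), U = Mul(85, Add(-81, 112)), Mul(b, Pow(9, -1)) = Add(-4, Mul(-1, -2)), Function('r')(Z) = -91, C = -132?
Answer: Rational(-462101, 2080980) ≈ -0.22206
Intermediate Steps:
b = -18 (b = Mul(9, Add(-4, Mul(-1, -2))) = Mul(9, Add(-4, 2)) = Mul(9, -2) = -18)
U = 2635 (U = Mul(85, 31) = 2635)
J = 6930 (J = Mul(Mul(-35, 11), -18) = Mul(-385, -18) = 6930)
Add(Mul(Function('r')(C), Pow(J, -1)), Mul(U, Pow(-12612, -1))) = Add(Mul(-91, Pow(6930, -1)), Mul(2635, Pow(-12612, -1))) = Add(Mul(-91, Rational(1, 6930)), Mul(2635, Rational(-1, 12612))) = Add(Rational(-13, 990), Rational(-2635, 12612)) = Rational(-462101, 2080980)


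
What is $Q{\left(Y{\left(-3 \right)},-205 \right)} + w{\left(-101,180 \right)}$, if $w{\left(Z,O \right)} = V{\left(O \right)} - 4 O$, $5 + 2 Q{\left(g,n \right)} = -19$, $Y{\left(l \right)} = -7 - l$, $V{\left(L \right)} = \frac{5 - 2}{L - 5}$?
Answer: $- \frac{128097}{175} \approx -731.98$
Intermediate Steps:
$V{\left(L \right)} = \frac{3}{-5 + L}$
$Q{\left(g,n \right)} = -12$ ($Q{\left(g,n \right)} = - \frac{5}{2} + \frac{1}{2} \left(-19\right) = - \frac{5}{2} - \frac{19}{2} = -12$)
$w{\left(Z,O \right)} = - 4 O + \frac{3}{-5 + O}$ ($w{\left(Z,O \right)} = \frac{3}{-5 + O} - 4 O = - 4 O + \frac{3}{-5 + O}$)
$Q{\left(Y{\left(-3 \right)},-205 \right)} + w{\left(-101,180 \right)} = -12 + \frac{3 - 720 \left(-5 + 180\right)}{-5 + 180} = -12 + \frac{3 - 720 \cdot 175}{175} = -12 + \frac{3 - 126000}{175} = -12 + \frac{1}{175} \left(-125997\right) = -12 - \frac{125997}{175} = - \frac{128097}{175}$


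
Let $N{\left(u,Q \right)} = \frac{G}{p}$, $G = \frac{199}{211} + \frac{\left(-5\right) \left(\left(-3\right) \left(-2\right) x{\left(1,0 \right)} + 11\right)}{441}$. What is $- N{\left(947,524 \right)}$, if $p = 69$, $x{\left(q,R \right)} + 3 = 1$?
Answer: $- \frac{88814}{6420519} \approx -0.013833$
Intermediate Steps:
$x{\left(q,R \right)} = -2$ ($x{\left(q,R \right)} = -3 + 1 = -2$)
$G = \frac{88814}{93051}$ ($G = \frac{199}{211} + \frac{\left(-5\right) \left(\left(-3\right) \left(-2\right) \left(-2\right) + 11\right)}{441} = 199 \cdot \frac{1}{211} + - 5 \left(6 \left(-2\right) + 11\right) \frac{1}{441} = \frac{199}{211} + - 5 \left(-12 + 11\right) \frac{1}{441} = \frac{199}{211} + \left(-5\right) \left(-1\right) \frac{1}{441} = \frac{199}{211} + 5 \cdot \frac{1}{441} = \frac{199}{211} + \frac{5}{441} = \frac{88814}{93051} \approx 0.95447$)
$N{\left(u,Q \right)} = \frac{88814}{6420519}$ ($N{\left(u,Q \right)} = \frac{88814}{93051 \cdot 69} = \frac{88814}{93051} \cdot \frac{1}{69} = \frac{88814}{6420519}$)
$- N{\left(947,524 \right)} = \left(-1\right) \frac{88814}{6420519} = - \frac{88814}{6420519}$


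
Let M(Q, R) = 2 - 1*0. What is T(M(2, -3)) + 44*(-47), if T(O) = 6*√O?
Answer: -2068 + 6*√2 ≈ -2059.5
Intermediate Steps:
M(Q, R) = 2 (M(Q, R) = 2 + 0 = 2)
T(M(2, -3)) + 44*(-47) = 6*√2 + 44*(-47) = 6*√2 - 2068 = -2068 + 6*√2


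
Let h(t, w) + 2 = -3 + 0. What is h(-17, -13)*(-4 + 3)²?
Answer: -5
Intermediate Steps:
h(t, w) = -5 (h(t, w) = -2 + (-3 + 0) = -2 - 3 = -5)
h(-17, -13)*(-4 + 3)² = -5*(-4 + 3)² = -5*(-1)² = -5*1 = -5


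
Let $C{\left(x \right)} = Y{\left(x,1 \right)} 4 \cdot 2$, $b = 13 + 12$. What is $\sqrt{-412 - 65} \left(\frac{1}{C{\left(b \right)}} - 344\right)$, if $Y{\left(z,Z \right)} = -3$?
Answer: $- \frac{8257 i \sqrt{53}}{8} \approx - 7514.0 i$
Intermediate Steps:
$b = 25$
$C{\left(x \right)} = -24$ ($C{\left(x \right)} = \left(-3\right) 4 \cdot 2 = \left(-12\right) 2 = -24$)
$\sqrt{-412 - 65} \left(\frac{1}{C{\left(b \right)}} - 344\right) = \sqrt{-412 - 65} \left(\frac{1}{-24} - 344\right) = \sqrt{-477} \left(- \frac{1}{24} - 344\right) = 3 i \sqrt{53} \left(- \frac{8257}{24}\right) = - \frac{8257 i \sqrt{53}}{8}$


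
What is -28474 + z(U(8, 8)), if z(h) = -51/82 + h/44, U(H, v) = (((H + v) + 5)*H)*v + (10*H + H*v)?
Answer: -25653605/902 ≈ -28441.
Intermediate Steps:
U(H, v) = 10*H + H*v + H*v*(5 + H + v) (U(H, v) = ((5 + H + v)*H)*v + (10*H + H*v) = (H*(5 + H + v))*v + (10*H + H*v) = H*v*(5 + H + v) + (10*H + H*v) = 10*H + H*v + H*v*(5 + H + v))
z(h) = -51/82 + h/44 (z(h) = -51*1/82 + h*(1/44) = -51/82 + h/44)
-28474 + z(U(8, 8)) = -28474 + (-51/82 + (8*(10 + 8² + 6*8 + 8*8))/44) = -28474 + (-51/82 + (8*(10 + 64 + 48 + 64))/44) = -28474 + (-51/82 + (8*186)/44) = -28474 + (-51/82 + (1/44)*1488) = -28474 + (-51/82 + 372/11) = -28474 + 29943/902 = -25653605/902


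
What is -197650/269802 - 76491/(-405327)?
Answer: -762505856/1402026093 ≈ -0.54386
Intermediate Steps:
-197650/269802 - 76491/(-405327) = -197650*1/269802 - 76491*(-1/405327) = -98825/134901 + 25497/135109 = -762505856/1402026093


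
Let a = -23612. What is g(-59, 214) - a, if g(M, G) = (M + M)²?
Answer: 37536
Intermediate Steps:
g(M, G) = 4*M² (g(M, G) = (2*M)² = 4*M²)
g(-59, 214) - a = 4*(-59)² - 1*(-23612) = 4*3481 + 23612 = 13924 + 23612 = 37536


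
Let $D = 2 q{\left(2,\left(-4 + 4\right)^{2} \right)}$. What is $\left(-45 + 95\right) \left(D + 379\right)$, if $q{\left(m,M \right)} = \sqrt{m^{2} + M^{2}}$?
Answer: $19150$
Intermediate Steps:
$q{\left(m,M \right)} = \sqrt{M^{2} + m^{2}}$
$D = 4$ ($D = 2 \sqrt{\left(\left(-4 + 4\right)^{2}\right)^{2} + 2^{2}} = 2 \sqrt{\left(0^{2}\right)^{2} + 4} = 2 \sqrt{0^{2} + 4} = 2 \sqrt{0 + 4} = 2 \sqrt{4} = 2 \cdot 2 = 4$)
$\left(-45 + 95\right) \left(D + 379\right) = \left(-45 + 95\right) \left(4 + 379\right) = 50 \cdot 383 = 19150$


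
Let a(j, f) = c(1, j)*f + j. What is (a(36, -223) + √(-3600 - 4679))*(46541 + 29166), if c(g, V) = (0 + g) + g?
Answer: -31039870 + 75707*I*√8279 ≈ -3.104e+7 + 6.8885e+6*I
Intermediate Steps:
c(g, V) = 2*g (c(g, V) = g + g = 2*g)
a(j, f) = j + 2*f (a(j, f) = (2*1)*f + j = 2*f + j = j + 2*f)
(a(36, -223) + √(-3600 - 4679))*(46541 + 29166) = ((36 + 2*(-223)) + √(-3600 - 4679))*(46541 + 29166) = ((36 - 446) + √(-8279))*75707 = (-410 + I*√8279)*75707 = -31039870 + 75707*I*√8279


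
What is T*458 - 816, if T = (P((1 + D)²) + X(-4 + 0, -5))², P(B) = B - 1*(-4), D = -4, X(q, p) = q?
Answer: 36282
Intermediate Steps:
P(B) = 4 + B (P(B) = B + 4 = 4 + B)
T = 81 (T = ((4 + (1 - 4)²) + (-4 + 0))² = ((4 + (-3)²) - 4)² = ((4 + 9) - 4)² = (13 - 4)² = 9² = 81)
T*458 - 816 = 81*458 - 816 = 37098 - 816 = 36282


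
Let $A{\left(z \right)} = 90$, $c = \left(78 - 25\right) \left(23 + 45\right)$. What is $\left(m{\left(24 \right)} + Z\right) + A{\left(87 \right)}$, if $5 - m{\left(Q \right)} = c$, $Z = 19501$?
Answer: $15992$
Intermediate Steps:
$c = 3604$ ($c = 53 \cdot 68 = 3604$)
$m{\left(Q \right)} = -3599$ ($m{\left(Q \right)} = 5 - 3604 = -3599$)
$\left(m{\left(24 \right)} + Z\right) + A{\left(87 \right)} = \left(-3599 + 19501\right) + 90 = 15902 + 90 = 15992$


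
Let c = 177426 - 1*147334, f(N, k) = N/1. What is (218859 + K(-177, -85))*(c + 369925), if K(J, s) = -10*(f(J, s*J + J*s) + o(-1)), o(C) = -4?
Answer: 88271351373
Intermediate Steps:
f(N, k) = N (f(N, k) = N*1 = N)
K(J, s) = 40 - 10*J (K(J, s) = -10*(J - 4) = -10*(-4 + J) = 40 - 10*J)
c = 30092 (c = 177426 - 147334 = 30092)
(218859 + K(-177, -85))*(c + 369925) = (218859 + (40 - 10*(-177)))*(30092 + 369925) = (218859 + (40 + 1770))*400017 = (218859 + 1810)*400017 = 220669*400017 = 88271351373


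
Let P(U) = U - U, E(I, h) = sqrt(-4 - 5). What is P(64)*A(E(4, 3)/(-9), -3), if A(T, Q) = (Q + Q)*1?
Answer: 0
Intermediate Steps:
E(I, h) = 3*I (E(I, h) = sqrt(-9) = 3*I)
A(T, Q) = 2*Q (A(T, Q) = (2*Q)*1 = 2*Q)
P(U) = 0
P(64)*A(E(4, 3)/(-9), -3) = 0*(2*(-3)) = 0*(-6) = 0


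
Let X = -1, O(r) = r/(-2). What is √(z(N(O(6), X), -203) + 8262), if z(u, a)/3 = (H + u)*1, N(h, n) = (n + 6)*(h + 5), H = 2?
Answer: 3*√922 ≈ 91.093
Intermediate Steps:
O(r) = -r/2 (O(r) = r*(-½) = -r/2)
N(h, n) = (5 + h)*(6 + n) (N(h, n) = (6 + n)*(5 + h) = (5 + h)*(6 + n))
z(u, a) = 6 + 3*u (z(u, a) = 3*((2 + u)*1) = 3*(2 + u) = 6 + 3*u)
√(z(N(O(6), X), -203) + 8262) = √((6 + 3*(30 + 5*(-1) + 6*(-½*6) - ½*6*(-1))) + 8262) = √((6 + 3*(30 - 5 + 6*(-3) - 3*(-1))) + 8262) = √((6 + 3*(30 - 5 - 18 + 3)) + 8262) = √((6 + 3*10) + 8262) = √((6 + 30) + 8262) = √(36 + 8262) = √8298 = 3*√922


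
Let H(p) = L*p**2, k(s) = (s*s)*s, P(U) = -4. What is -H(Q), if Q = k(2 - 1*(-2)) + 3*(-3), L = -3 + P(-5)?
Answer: 21175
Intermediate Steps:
k(s) = s**3 (k(s) = s**2*s = s**3)
L = -7 (L = -3 - 4 = -7)
Q = 55 (Q = (2 - 1*(-2))**3 + 3*(-3) = (2 + 2)**3 - 9 = 4**3 - 9 = 64 - 9 = 55)
H(p) = -7*p**2
-H(Q) = -(-7)*55**2 = -(-7)*3025 = -1*(-21175) = 21175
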